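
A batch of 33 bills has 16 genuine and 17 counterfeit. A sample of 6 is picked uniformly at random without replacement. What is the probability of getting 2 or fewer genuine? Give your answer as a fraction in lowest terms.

7089/19778

There are C(33,6) = 1107568 ways to choose the 6.
Favorable selections (2 or fewer genuine): C(16,0)·C(17,6) + C(16,1)·C(17,5) + C(16,2)·C(17,4) = 12376 + 99008 + 285600 = 396984.
Probability = 396984/1107568 = 7089/19778.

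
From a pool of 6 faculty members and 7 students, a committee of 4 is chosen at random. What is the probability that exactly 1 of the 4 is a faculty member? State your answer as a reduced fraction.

42/143

Total number of selections: C(13,4) = 715.
Selections with exactly 1 faculty member: choose 1 of the 6 faculty members and 3 of the 7 students, C(6,1)·C(7,3) = 6·35 = 210.
Probability = 210/715 = 42/143.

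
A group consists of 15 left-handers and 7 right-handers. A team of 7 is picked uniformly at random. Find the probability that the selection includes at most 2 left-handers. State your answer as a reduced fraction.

There are C(22,7) = 170544 ways to choose the 7.
Favorable selections (at most 2 left-handers): C(15,0)·C(7,7) + C(15,1)·C(7,6) + C(15,2)·C(7,5) = 1 + 105 + 2205 = 2311.
Probability = 2311/170544.

2311/170544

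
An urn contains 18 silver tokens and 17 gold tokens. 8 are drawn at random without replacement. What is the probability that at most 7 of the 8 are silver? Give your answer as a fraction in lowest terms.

62813/62930

Total selections: C(35,8) = 23535820.
The complement is exactly 8 silver: C(18,8)·C(17,0) = 43758.
Probability = 1 − 43758/23535820 = 23492062/23535820 = 62813/62930.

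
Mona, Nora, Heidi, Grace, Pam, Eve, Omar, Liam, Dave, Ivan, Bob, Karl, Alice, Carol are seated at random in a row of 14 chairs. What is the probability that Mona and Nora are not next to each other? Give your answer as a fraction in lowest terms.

6/7

There are 14! = 87178291200 arrangements.
Arrangements with Mona and Nora adjacent: 2·13! = 12454041600.
So not adjacent: 87178291200 − 12454041600 = 74724249600, probability 74724249600/87178291200 = 6/7.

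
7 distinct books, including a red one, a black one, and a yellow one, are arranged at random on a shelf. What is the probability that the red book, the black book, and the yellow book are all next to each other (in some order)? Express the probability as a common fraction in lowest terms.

There are 7! = 5040 arrangements.
Treat the three as one block: 5! placements × 3! orders within the block = 120·6 = 720.
Probability = 720/5040 = 1/7.

1/7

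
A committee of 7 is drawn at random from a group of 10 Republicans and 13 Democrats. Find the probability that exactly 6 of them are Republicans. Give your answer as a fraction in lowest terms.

The sample space is all 7-subsets of the 23: C(23,7) = 245157.
Selections with exactly 6 Republicans: choose 6 of the 10 Republicans and 1 of the 13 Democrats, C(10,6)·C(13,1) = 210·13 = 2730.
Probability = 2730/245157 = 910/81719.

910/81719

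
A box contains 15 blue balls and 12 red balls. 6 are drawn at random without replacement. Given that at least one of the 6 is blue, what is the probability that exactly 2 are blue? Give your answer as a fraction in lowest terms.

1575/8942

Work in counts. Selections with at least one blue: C(27,6) − C(12,6) = 296010 − 924 = 295086.
Of those, selections where exactly 2 are blue: C(15,2)·C(12,4) = 105·495 = 51975.
Conditional probability = 51975/295086 = 1575/8942.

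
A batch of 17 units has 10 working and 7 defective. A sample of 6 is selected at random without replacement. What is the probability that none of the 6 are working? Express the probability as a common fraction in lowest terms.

There are C(17,6) = 12376 possible selections.
Selections with no working (all defective): C(7,6) = 7.
Probability = 7/12376 = 1/1768.

1/1768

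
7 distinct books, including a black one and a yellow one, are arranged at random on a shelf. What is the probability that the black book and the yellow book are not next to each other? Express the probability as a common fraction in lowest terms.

5/7

There are 7! = 5040 arrangements.
Arrangements with the black book and the yellow book adjacent: 2·6! = 1440.
So not adjacent: 5040 − 1440 = 3600, probability 3600/5040 = 5/7.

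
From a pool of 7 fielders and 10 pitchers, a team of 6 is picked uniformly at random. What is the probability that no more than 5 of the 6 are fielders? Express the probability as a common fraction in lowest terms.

There are C(17,6) = 12376 ways to choose the 6.
The complement is exactly 6 fielders: C(7,6)·C(10,0) = 7.
Probability = 1 − 7/12376 = 12369/12376 = 1767/1768.

1767/1768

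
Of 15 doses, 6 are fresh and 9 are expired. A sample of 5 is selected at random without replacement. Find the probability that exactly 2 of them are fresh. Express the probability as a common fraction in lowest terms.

60/143

There are C(15,5) = 3003 ways to choose 5 from 15.
Selections with exactly 2 fresh: choose 2 of the 6 fresh and 3 of the 9 expired, C(6,2)·C(9,3) = 15·84 = 1260.
Probability = 1260/3003 = 60/143.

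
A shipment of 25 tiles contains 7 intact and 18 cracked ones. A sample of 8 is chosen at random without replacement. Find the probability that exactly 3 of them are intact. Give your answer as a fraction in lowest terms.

Total number of selections: C(25,8) = 1081575.
Selections with exactly 3 intact: choose 3 of the 7 intact and 5 of the 18 cracked, C(7,3)·C(18,5) = 35·8568 = 299880.
Probability = 299880/1081575 = 6664/24035.

6664/24035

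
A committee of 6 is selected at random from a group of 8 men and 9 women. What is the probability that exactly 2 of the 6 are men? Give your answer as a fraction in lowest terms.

The sample space is all 6-subsets of the 17: C(17,6) = 12376.
Selections with exactly 2 men: choose 2 of the 8 men and 4 of the 9 women, C(8,2)·C(9,4) = 28·126 = 3528.
Probability = 3528/12376 = 63/221.

63/221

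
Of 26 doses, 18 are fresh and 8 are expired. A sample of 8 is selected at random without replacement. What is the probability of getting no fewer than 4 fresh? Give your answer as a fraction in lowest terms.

60486/62491

There are C(26,8) = 1562275 ways to choose the 8.
Count the complement (fewer than 4 fresh): C(18,0)·C(8,8) + C(18,1)·C(8,7) + C(18,2)·C(8,6) + C(18,3)·C(8,5) = 1 + 144 + 4284 + 45696 = 50125.
Probability = 1 − 50125/1562275 = 1512150/1562275 = 60486/62491.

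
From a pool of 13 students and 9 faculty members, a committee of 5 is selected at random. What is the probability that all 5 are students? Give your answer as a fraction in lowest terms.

There are C(22,5) = 26334 possible selections.
Selections with all students: C(13,5) = 1287.
Probability = 1287/26334 = 13/266.

13/266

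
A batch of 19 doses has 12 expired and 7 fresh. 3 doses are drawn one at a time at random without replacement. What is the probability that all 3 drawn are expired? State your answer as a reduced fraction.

220/969

Multiply the conditional probabilities at each draw: 12/19 · 11/18 · 10/17 = 1320/5814 = 220/969.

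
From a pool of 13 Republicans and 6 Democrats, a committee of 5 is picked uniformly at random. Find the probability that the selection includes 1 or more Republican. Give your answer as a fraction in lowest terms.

There are C(19,5) = 11628 ways to choose the 5.
Favorable selections (1 or more Republican): C(13,1)·C(6,4) + C(13,2)·C(6,3) + C(13,3)·C(6,2) + C(13,4)·C(6,1) + C(13,5)·C(6,0) = 195 + 1560 + 4290 + 4290 + 1287 = 11622.
Probability = 11622/11628 = 1937/1938.

1937/1938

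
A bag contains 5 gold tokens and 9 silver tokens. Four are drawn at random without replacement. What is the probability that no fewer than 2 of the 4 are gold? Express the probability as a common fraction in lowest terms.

5/11

Total selections: C(14,4) = 1001.
Count the complement (fewer than 2 gold): C(5,0)·C(9,4) + C(5,1)·C(9,3) = 126 + 420 = 546.
Probability = 1 − 546/1001 = 455/1001 = 5/11.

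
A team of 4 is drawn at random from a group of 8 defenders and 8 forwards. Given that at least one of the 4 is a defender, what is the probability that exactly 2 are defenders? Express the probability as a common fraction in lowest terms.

56/125

Work in counts. Selections with at least one defender: C(16,4) − C(8,4) = 1820 − 70 = 1750.
Of those, selections where exactly 2 are defenders: C(8,2)·C(8,2) = 28·28 = 784.
Conditional probability = 784/1750 = 56/125.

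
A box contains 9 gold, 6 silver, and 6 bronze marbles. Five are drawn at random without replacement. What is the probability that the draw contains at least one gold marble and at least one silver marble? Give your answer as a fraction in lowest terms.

1840/2261

There are C(21,5) = 20349 possible draws.
By inclusion-exclusion on the complements, draws missing all gold or all silver: C(12,5) + C(15,5) − C(6,5) = 792 + 3003 − 6 = 3789.
So draws with at least one of each: 20349 − 3789 = 16560, probability 16560/20349 = 1840/2261.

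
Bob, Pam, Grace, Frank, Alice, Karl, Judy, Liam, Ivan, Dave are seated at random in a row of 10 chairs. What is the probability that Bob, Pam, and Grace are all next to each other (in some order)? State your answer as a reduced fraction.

1/15

There are 10! = 3628800 arrangements.
Treat the three as one block: 8! placements × 3! orders within the block = 40320·6 = 241920.
Probability = 241920/3628800 = 1/15.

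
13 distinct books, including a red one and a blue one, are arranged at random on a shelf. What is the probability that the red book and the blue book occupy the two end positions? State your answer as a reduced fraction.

1/78

There are 13! = 6227020800 arrangements.
Place the red book and the blue book at the ends in 2 ways, arrange the remaining 11 in 11! = 39916800 ways: 2·39916800 = 79833600.
Probability = 79833600/6227020800 = 1/78.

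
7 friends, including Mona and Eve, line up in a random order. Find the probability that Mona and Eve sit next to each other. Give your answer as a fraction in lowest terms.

There are 7! = 5040 arrangements.
Treat Mona and Eve as a block: 6! arrangements of the blocks × 2 orders within the block = 2·720 = 1440.
Probability = 1440/5040 = 2/7.

2/7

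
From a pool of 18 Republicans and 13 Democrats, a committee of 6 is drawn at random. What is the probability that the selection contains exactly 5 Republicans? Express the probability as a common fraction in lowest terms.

136/899

Total number of selections: C(31,6) = 736281.
Selections with exactly 5 Republicans: choose 5 of the 18 Republicans and 1 of the 13 Democrats, C(18,5)·C(13,1) = 8568·13 = 111384.
Probability = 111384/736281 = 136/899.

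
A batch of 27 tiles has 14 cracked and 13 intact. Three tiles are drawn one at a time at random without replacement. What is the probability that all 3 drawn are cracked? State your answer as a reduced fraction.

28/225

Multiply the conditional probabilities at each draw: 14/27 · 13/26 · 12/25 = 2184/17550 = 28/225.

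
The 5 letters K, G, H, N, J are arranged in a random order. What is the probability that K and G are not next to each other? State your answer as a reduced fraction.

3/5

There are 5! = 120 arrangements.
Arrangements with K and G adjacent: 2·4! = 48.
So not adjacent: 120 − 48 = 72, probability 72/120 = 3/5.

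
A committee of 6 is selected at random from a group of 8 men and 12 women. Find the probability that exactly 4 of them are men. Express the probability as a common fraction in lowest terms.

77/646

The sample space is all 6-subsets of the 20: C(20,6) = 38760.
Selections with exactly 4 men: choose 4 of the 8 men and 2 of the 12 women, C(8,4)·C(12,2) = 70·66 = 4620.
Probability = 4620/38760 = 77/646.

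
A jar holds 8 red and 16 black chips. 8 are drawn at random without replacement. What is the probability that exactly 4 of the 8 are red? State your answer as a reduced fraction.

127400/735471

The sample space is all 8-subsets of the 24: C(24,8) = 735471.
Selections with exactly 4 red: choose 4 of the 8 red and 4 of the 16 black, C(8,4)·C(16,4) = 70·1820 = 127400.
Probability = 127400/735471.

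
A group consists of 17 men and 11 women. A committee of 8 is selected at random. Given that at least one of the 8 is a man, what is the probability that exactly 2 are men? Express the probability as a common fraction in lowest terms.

Work in counts. Selections with at least one man: C(28,8) − C(11,8) = 3108105 − 165 = 3107940.
Of those, selections where exactly 2 are men: C(17,2)·C(11,6) = 136·462 = 62832.
Conditional probability = 62832/3107940 = 28/1385.

28/1385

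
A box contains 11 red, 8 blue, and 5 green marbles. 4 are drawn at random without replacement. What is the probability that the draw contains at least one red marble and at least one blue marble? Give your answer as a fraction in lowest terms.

There are C(24,4) = 10626 possible draws.
By inclusion-exclusion on the complements, draws missing all red or all blue: C(13,4) + C(16,4) − C(5,4) = 715 + 1820 − 5 = 2530.
So draws with at least one of each: 10626 − 2530 = 8096, probability 8096/10626 = 16/21.

16/21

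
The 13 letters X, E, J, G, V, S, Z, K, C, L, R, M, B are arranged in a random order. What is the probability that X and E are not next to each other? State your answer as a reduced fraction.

There are 13! = 6227020800 arrangements.
Arrangements with X and E adjacent: 2·12! = 958003200.
So not adjacent: 6227020800 − 958003200 = 5269017600, probability 5269017600/6227020800 = 11/13.

11/13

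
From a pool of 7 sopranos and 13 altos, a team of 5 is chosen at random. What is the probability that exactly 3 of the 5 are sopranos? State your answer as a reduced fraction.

455/2584

Total number of selections: C(20,5) = 15504.
Selections with exactly 3 sopranos: choose 3 of the 7 sopranos and 2 of the 13 altos, C(7,3)·C(13,2) = 35·78 = 2730.
Probability = 2730/15504 = 455/2584.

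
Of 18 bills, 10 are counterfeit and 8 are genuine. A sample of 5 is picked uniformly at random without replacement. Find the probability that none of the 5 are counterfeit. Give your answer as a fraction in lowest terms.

There are C(18,5) = 8568 possible selections.
Selections with no counterfeit (all genuine): C(8,5) = 56.
Probability = 56/8568 = 1/153.

1/153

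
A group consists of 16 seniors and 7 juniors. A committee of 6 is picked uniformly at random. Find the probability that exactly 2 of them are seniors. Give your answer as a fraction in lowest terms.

200/4807

The sample space is all 6-subsets of the 23: C(23,6) = 100947.
Selections with exactly 2 seniors: choose 2 of the 16 seniors and 4 of the 7 juniors, C(16,2)·C(7,4) = 120·35 = 4200.
Probability = 4200/100947 = 200/4807.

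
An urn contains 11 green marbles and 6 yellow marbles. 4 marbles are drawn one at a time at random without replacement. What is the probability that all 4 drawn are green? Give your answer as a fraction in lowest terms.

33/238

Multiply the conditional probabilities at each draw: 11/17 · 10/16 · 9/15 · 8/14 = 7920/57120 = 33/238.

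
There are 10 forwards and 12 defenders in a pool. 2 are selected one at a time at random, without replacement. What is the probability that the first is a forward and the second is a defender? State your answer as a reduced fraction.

20/77

Multiply the conditional probabilities at each draw: 10/22 · 12/21 = 120/462 = 20/77.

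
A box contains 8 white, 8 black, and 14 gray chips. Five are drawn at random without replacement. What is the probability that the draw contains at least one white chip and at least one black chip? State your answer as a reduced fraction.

There are C(30,5) = 142506 possible draws.
By inclusion-exclusion on the complements, draws missing all white or all black: C(22,5) + C(22,5) − C(14,5) = 26334 + 26334 − 2002 = 50666.
So draws with at least one of each: 142506 − 50666 = 91840, probability 91840/142506 = 6560/10179.

6560/10179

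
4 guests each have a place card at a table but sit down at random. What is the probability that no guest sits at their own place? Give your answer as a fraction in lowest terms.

There are 4! = 24 seatings.
By inclusion-exclusion, seatings with no fixed points: C(4,0)·4! − C(4,1)·3! + C(4,2)·2! − C(4,3)·1! + C(4,4)·0! = 9.
Probability = 9/24 = 3/8.

3/8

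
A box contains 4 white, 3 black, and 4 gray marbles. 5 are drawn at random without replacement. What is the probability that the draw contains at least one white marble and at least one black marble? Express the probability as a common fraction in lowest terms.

5/6

There are C(11,5) = 462 possible draws.
By inclusion-exclusion on the complements, draws missing all white or all black: C(7,5) + C(8,5) − C(4,5) = 21 + 56 − 0 = 77.
So draws with at least one of each: 462 − 77 = 385, probability 385/462 = 5/6.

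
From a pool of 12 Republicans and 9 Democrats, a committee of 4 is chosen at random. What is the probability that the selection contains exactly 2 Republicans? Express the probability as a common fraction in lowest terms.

264/665

There are C(21,4) = 5985 ways to choose 4 from 21.
Selections with exactly 2 Republicans: choose 2 of the 12 Republicans and 2 of the 9 Democrats, C(12,2)·C(9,2) = 66·36 = 2376.
Probability = 2376/5985 = 264/665.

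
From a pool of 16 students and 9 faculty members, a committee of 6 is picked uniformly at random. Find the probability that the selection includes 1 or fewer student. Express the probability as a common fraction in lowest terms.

Total selections: C(25,6) = 177100.
Favorable selections (1 or fewer student): C(16,0)·C(9,6) + C(16,1)·C(9,5) = 84 + 2016 = 2100.
Probability = 2100/177100 = 3/253.

3/253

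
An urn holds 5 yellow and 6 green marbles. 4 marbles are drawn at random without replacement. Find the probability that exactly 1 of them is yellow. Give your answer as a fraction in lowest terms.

The sample space is all 4-subsets of the 11: C(11,4) = 330.
Selections with exactly 1 yellow: choose 1 of the 5 yellow and 3 of the 6 green, C(5,1)·C(6,3) = 5·20 = 100.
Probability = 100/330 = 10/33.

10/33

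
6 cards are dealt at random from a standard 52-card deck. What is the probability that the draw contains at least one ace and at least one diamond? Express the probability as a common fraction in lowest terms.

6772177/20358520

There are C(52,6) = 20358520 possible draws.
By inclusion-exclusion on the complements, draws missing all aces or all diamonds: C(48,6) + C(39,6) − C(36,6) = 12271512 + 3262623 − 1947792 = 13586343.
So draws with at least one of each: 20358520 − 13586343 = 6772177, probability 6772177/20358520.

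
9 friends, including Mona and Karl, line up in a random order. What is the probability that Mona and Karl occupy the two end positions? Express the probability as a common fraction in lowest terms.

1/36

There are 9! = 362880 arrangements.
Place Mona and Karl at the ends in 2 ways, arrange the remaining 7 in 7! = 5040 ways: 2·5040 = 10080.
Probability = 10080/362880 = 1/36.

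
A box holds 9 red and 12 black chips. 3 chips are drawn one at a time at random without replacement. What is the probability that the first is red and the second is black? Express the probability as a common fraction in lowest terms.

9/35

Multiply the conditional probabilities at each draw: 9/21 · 12/20 = 108/420 = 9/35.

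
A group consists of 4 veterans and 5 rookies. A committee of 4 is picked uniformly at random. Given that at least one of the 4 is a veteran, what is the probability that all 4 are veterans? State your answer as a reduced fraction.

1/121

Work in counts. Selections with at least one veteran: C(9,4) − C(5,4) = 126 − 5 = 121.
Of those, selections where all 4 are veterans: C(4,4) = 1.
Conditional probability = 1/121.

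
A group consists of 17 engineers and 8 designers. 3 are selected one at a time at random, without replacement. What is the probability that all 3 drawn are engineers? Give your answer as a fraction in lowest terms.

Multiply the conditional probabilities at each draw: 17/25 · 16/24 · 15/23 = 4080/13800 = 34/115.

34/115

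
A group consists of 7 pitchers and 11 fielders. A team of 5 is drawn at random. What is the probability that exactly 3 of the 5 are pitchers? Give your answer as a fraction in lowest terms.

275/1224

There are C(18,5) = 8568 ways to choose 5 from 18.
Selections with exactly 3 pitchers: choose 3 of the 7 pitchers and 2 of the 11 fielders, C(7,3)·C(11,2) = 35·55 = 1925.
Probability = 1925/8568 = 275/1224.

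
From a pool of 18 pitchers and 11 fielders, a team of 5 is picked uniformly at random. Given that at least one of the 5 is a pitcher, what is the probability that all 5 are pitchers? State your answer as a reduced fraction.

408/5633

Work in counts. Selections with at least one pitcher: C(29,5) − C(11,5) = 118755 − 462 = 118293.
Of those, selections where all 5 are pitchers: C(18,5) = 8568.
Conditional probability = 8568/118293 = 408/5633.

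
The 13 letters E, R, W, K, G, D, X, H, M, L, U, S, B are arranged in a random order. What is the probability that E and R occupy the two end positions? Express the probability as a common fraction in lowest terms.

1/78

There are 13! = 6227020800 arrangements.
Place E and R at the ends in 2 ways, arrange the remaining 11 in 11! = 39916800 ways: 2·39916800 = 79833600.
Probability = 79833600/6227020800 = 1/78.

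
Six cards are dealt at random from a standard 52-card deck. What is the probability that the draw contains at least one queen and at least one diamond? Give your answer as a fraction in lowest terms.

6772177/20358520

There are C(52,6) = 20358520 possible draws.
By inclusion-exclusion on the complements, draws missing all queens or all diamonds: C(48,6) + C(39,6) − C(36,6) = 12271512 + 3262623 − 1947792 = 13586343.
So draws with at least one of each: 20358520 − 13586343 = 6772177, probability 6772177/20358520.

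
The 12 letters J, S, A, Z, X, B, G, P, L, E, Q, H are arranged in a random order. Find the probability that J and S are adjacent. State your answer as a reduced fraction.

1/6

There are 12! = 479001600 arrangements.
Treat J and S as a block: 11! arrangements of the blocks × 2 orders within the block = 2·39916800 = 79833600.
Probability = 79833600/479001600 = 1/6.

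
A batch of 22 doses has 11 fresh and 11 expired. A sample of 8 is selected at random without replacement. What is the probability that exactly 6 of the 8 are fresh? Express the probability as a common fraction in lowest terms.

77/969

There are C(22,8) = 319770 ways to choose 8 from 22.
Selections with exactly 6 fresh: choose 6 of the 11 fresh and 2 of the 11 expired, C(11,6)·C(11,2) = 462·55 = 25410.
Probability = 25410/319770 = 77/969.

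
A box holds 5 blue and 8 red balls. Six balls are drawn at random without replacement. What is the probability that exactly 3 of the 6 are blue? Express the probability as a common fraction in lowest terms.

There are C(13,6) = 1716 ways to choose 6 from 13.
Selections with exactly 3 blue: choose 3 of the 5 blue and 3 of the 8 red, C(5,3)·C(8,3) = 10·56 = 560.
Probability = 560/1716 = 140/429.

140/429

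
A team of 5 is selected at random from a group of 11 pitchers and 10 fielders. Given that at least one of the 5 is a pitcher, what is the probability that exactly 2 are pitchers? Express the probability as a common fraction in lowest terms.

200/609

Work in counts. Selections with at least one pitcher: C(21,5) − C(10,5) = 20349 − 252 = 20097.
Of those, selections where exactly 2 are pitchers: C(11,2)·C(10,3) = 55·120 = 6600.
Conditional probability = 6600/20097 = 200/609.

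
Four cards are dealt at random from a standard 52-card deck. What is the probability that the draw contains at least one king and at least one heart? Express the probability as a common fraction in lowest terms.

There are C(52,4) = 270725 possible draws.
By inclusion-exclusion on the complements, draws missing all kings or all hearts: C(48,4) + C(39,4) − C(36,4) = 194580 + 82251 − 58905 = 217926.
So draws with at least one of each: 270725 − 217926 = 52799, probability 52799/270725.

52799/270725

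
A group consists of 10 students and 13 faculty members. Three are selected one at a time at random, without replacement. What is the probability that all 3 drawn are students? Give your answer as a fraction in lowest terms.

Multiply the conditional probabilities at each draw: 10/23 · 9/22 · 8/21 = 720/10626 = 120/1771.

120/1771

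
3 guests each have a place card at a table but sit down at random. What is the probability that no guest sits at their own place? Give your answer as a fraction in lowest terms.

There are 3! = 6 seatings.
By inclusion-exclusion, seatings with no fixed points: C(3,0)·3! − C(3,1)·2! + C(3,2)·1! − C(3,3)·0! = 2.
Probability = 2/6 = 1/3.

1/3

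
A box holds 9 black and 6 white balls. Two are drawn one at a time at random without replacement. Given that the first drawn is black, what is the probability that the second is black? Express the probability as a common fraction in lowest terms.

After removing one black, 14 remain: 8 black and 6 white.
So the probability the next is black is 8/14 = 4/7.

4/7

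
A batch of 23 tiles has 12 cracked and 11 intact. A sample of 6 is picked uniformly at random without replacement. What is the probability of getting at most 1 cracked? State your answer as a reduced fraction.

There are C(23,6) = 100947 ways to choose the 6.
Favorable selections (at most 1 cracked): C(12,0)·C(11,6) + C(12,1)·C(11,5) = 462 + 5544 = 6006.
Probability = 6006/100947 = 26/437.

26/437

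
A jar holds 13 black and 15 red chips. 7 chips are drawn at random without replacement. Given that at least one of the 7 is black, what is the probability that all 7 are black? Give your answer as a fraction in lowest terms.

Work in counts. Selections with at least one black: C(28,7) − C(15,7) = 1184040 − 6435 = 1177605.
Of those, selections where all 7 are black: C(13,7) = 1716.
Conditional probability = 1716/1177605 = 4/2745.

4/2745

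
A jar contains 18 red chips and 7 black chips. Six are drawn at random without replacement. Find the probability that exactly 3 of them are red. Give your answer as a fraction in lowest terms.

The sample space is all 6-subsets of the 25: C(25,6) = 177100.
Selections with exactly 3 red: choose 3 of the 18 red and 3 of the 7 black, C(18,3)·C(7,3) = 816·35 = 28560.
Probability = 28560/177100 = 204/1265.

204/1265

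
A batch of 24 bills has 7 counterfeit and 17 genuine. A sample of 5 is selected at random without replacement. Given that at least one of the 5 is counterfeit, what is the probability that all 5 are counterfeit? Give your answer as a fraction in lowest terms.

3/5188

Work in counts. Selections with at least one counterfeit: C(24,5) − C(17,5) = 42504 − 6188 = 36316.
Of those, selections where all 5 are counterfeit: C(7,5) = 21.
Conditional probability = 21/36316 = 3/5188.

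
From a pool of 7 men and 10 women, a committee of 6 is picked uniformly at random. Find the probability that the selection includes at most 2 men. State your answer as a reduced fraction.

There are C(17,6) = 12376 ways to choose the 6.
Favorable selections (at most 2 men): C(7,0)·C(10,6) + C(7,1)·C(10,5) + C(7,2)·C(10,4) = 210 + 1764 + 4410 = 6384.
Probability = 6384/12376 = 114/221.

114/221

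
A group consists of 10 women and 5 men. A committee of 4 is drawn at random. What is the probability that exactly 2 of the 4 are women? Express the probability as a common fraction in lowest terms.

30/91

The sample space is all 4-subsets of the 15: C(15,4) = 1365.
Selections with exactly 2 women: choose 2 of the 10 women and 2 of the 5 men, C(10,2)·C(5,2) = 45·10 = 450.
Probability = 450/1365 = 30/91.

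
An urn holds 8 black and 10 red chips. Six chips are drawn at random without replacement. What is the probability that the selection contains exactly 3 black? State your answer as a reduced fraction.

80/221

The sample space is all 6-subsets of the 18: C(18,6) = 18564.
Selections with exactly 3 black: choose 3 of the 8 black and 3 of the 10 red, C(8,3)·C(10,3) = 56·120 = 6720.
Probability = 6720/18564 = 80/221.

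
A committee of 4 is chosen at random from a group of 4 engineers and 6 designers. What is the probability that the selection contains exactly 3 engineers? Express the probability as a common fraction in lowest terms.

4/35

The sample space is all 4-subsets of the 10: C(10,4) = 210.
Selections with exactly 3 engineers: choose 3 of the 4 engineers and 1 of the 6 designers, C(4,3)·C(6,1) = 4·6 = 24.
Probability = 24/210 = 4/35.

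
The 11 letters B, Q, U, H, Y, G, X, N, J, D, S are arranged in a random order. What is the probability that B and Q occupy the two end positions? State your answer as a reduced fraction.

1/55

There are 11! = 39916800 arrangements.
Place B and Q at the ends in 2 ways, arrange the remaining 9 in 9! = 362880 ways: 2·362880 = 725760.
Probability = 725760/39916800 = 1/55.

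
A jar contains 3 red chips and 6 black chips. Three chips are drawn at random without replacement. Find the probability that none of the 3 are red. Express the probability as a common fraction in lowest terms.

5/21

There are C(9,3) = 84 possible selections.
Selections with no red (all black): C(6,3) = 20.
Probability = 20/84 = 5/21.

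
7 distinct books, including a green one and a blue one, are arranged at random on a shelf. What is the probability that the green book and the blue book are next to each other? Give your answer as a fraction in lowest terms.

There are 7! = 5040 arrangements.
Treat the green book and the blue book as a block: 6! arrangements of the blocks × 2 orders within the block = 2·720 = 1440.
Probability = 1440/5040 = 2/7.

2/7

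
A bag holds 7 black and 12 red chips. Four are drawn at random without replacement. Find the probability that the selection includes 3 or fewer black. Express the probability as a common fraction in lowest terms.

3841/3876

Total selections: C(19,4) = 3876.
Favorable selections (3 or fewer black): C(7,0)·C(12,4) + C(7,1)·C(12,3) + C(7,2)·C(12,2) + C(7,3)·C(12,1) = 495 + 1540 + 1386 + 420 = 3841.
Probability = 3841/3876.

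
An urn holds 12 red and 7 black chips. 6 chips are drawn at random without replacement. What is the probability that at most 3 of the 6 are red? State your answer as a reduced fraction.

There are C(19,6) = 27132 ways to choose the 6.
Count the complement (more than 3 red): C(12,4)·C(7,2) + C(12,5)·C(7,1) + C(12,6)·C(7,0) = 10395 + 5544 + 924 = 16863.
Probability = 1 − 16863/27132 = 10269/27132 = 489/1292.

489/1292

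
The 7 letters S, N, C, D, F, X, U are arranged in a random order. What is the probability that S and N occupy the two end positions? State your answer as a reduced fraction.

There are 7! = 5040 arrangements.
Place S and N at the ends in 2 ways, arrange the remaining 5 in 5! = 120 ways: 2·120 = 240.
Probability = 240/5040 = 1/21.

1/21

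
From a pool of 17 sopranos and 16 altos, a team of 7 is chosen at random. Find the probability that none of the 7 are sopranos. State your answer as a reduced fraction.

There are C(33,7) = 4272048 possible selections.
Selections with no sopranos (all altos): C(16,7) = 11440.
Probability = 11440/4272048 = 65/24273.

65/24273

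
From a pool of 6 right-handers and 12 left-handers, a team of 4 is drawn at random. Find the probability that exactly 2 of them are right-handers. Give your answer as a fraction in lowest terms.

The sample space is all 4-subsets of the 18: C(18,4) = 3060.
Selections with exactly 2 right-handers: choose 2 of the 6 right-handers and 2 of the 12 left-handers, C(6,2)·C(12,2) = 15·66 = 990.
Probability = 990/3060 = 11/34.

11/34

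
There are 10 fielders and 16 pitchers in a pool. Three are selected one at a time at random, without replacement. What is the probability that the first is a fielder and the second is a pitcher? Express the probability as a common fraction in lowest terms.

Multiply the conditional probabilities at each draw: 10/26 · 16/25 = 160/650 = 16/65.

16/65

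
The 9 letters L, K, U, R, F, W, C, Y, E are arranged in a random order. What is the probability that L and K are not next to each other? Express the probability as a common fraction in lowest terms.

7/9

There are 9! = 362880 arrangements.
Arrangements with L and K adjacent: 2·8! = 80640.
So not adjacent: 362880 − 80640 = 282240, probability 282240/362880 = 7/9.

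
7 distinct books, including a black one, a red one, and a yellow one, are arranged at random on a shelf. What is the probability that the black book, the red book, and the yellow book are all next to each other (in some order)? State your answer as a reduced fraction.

There are 7! = 5040 arrangements.
Treat the three as one block: 5! placements × 3! orders within the block = 120·6 = 720.
Probability = 720/5040 = 1/7.

1/7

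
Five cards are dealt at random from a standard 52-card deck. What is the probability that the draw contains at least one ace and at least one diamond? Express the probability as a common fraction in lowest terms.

There are C(52,5) = 2598960 possible draws.
By inclusion-exclusion on the complements, draws missing all aces or all diamonds: C(48,5) + C(39,5) − C(36,5) = 1712304 + 575757 − 376992 = 1911069.
So draws with at least one of each: 2598960 − 1911069 = 687891, probability 687891/2598960 = 229297/866320.

229297/866320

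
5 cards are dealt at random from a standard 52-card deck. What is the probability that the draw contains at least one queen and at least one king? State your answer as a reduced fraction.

6509/64974

There are C(52,5) = 2598960 possible draws.
By inclusion-exclusion on the complements, draws missing all queens or all kings: C(48,5) + C(48,5) − C(44,5) = 1712304 + 1712304 − 1086008 = 2338600.
So draws with at least one of each: 2598960 − 2338600 = 260360, probability 260360/2598960 = 6509/64974.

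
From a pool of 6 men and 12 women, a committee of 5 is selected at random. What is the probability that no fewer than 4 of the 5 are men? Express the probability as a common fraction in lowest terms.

There are C(18,5) = 8568 ways to choose the 5.
Favorable selections (no fewer than 4 men): C(6,4)·C(12,1) + C(6,5)·C(12,0) = 180 + 6 = 186.
Probability = 186/8568 = 31/1428.

31/1428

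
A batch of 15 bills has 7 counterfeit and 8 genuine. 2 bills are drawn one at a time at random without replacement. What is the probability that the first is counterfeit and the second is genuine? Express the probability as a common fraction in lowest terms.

4/15

Multiply the conditional probabilities at each draw: 7/15 · 8/14 = 56/210 = 4/15.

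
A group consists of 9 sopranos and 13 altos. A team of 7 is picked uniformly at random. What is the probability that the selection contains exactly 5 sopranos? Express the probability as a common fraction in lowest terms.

819/14212

There are C(22,7) = 170544 ways to choose 7 from 22.
Selections with exactly 5 sopranos: choose 5 of the 9 sopranos and 2 of the 13 altos, C(9,5)·C(13,2) = 126·78 = 9828.
Probability = 9828/170544 = 819/14212.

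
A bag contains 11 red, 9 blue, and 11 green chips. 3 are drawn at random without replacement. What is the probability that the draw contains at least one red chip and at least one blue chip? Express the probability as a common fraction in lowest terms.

There are C(31,3) = 4495 possible draws.
By inclusion-exclusion on the complements, draws missing all red or all blue: C(20,3) + C(22,3) − C(11,3) = 1140 + 1540 − 165 = 2515.
So draws with at least one of each: 4495 − 2515 = 1980, probability 1980/4495 = 396/899.

396/899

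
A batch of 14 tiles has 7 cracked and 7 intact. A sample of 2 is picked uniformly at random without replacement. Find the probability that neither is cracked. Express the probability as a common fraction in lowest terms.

There are C(14,2) = 91 possible selections.
Selections with no cracked (all intact): C(7,2) = 21.
Probability = 21/91 = 3/13.

3/13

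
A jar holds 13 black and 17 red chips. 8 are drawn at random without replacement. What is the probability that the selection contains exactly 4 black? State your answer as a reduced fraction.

Total number of selections: C(30,8) = 5852925.
Selections with exactly 4 black: choose 4 of the 13 black and 4 of the 17 red, C(13,4)·C(17,4) = 715·2380 = 1701700.
Probability = 1701700/5852925 = 5236/18009.

5236/18009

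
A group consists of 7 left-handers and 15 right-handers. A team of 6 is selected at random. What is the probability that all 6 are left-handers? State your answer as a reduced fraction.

1/10659

There are C(22,6) = 74613 possible selections.
Selections with all left-handers: C(7,6) = 7.
Probability = 7/74613 = 1/10659.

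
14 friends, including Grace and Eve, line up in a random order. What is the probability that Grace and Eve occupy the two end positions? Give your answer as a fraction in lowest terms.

1/91

There are 14! = 87178291200 arrangements.
Place Grace and Eve at the ends in 2 ways, arrange the remaining 12 in 12! = 479001600 ways: 2·479001600 = 958003200.
Probability = 958003200/87178291200 = 1/91.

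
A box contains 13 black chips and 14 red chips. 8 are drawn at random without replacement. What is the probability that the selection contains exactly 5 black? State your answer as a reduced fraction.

364/1725

The sample space is all 8-subsets of the 27: C(27,8) = 2220075.
Selections with exactly 5 black: choose 5 of the 13 black and 3 of the 14 red, C(13,5)·C(14,3) = 1287·364 = 468468.
Probability = 468468/2220075 = 364/1725.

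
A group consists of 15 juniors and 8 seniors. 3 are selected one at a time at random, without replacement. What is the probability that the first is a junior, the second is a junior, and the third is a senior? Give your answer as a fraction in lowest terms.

40/253

Multiply the conditional probabilities at each draw: 15/23 · 14/22 · 8/21 = 1680/10626 = 40/253.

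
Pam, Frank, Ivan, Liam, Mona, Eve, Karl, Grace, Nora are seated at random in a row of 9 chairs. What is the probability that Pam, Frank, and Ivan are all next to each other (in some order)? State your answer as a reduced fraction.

There are 9! = 362880 arrangements.
Treat the three as one block: 7! placements × 3! orders within the block = 5040·6 = 30240.
Probability = 30240/362880 = 1/12.

1/12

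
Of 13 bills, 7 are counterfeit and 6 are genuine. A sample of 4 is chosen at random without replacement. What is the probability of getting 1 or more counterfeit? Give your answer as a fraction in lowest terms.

There are C(13,4) = 715 ways to choose the 4.
Favorable selections (1 or more counterfeit): C(7,1)·C(6,3) + C(7,2)·C(6,2) + C(7,3)·C(6,1) + C(7,4)·C(6,0) = 140 + 315 + 210 + 35 = 700.
Probability = 700/715 = 140/143.

140/143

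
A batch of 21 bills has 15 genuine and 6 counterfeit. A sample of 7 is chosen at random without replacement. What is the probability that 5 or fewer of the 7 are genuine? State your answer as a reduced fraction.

313/456

There are C(21,7) = 116280 ways to choose the 7.
Favorable selections (5 or fewer genuine): C(15,1)·C(6,6) + C(15,2)·C(6,5) + C(15,3)·C(6,4) + C(15,4)·C(6,3) + C(15,5)·C(6,2) = 15 + 630 + 6825 + 27300 + 45045 = 79815.
Probability = 79815/116280 = 313/456.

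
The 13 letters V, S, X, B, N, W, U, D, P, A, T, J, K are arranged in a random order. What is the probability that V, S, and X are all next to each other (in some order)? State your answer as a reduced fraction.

There are 13! = 6227020800 arrangements.
Treat the three as one block: 11! placements × 3! orders within the block = 39916800·6 = 239500800.
Probability = 239500800/6227020800 = 1/26.

1/26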